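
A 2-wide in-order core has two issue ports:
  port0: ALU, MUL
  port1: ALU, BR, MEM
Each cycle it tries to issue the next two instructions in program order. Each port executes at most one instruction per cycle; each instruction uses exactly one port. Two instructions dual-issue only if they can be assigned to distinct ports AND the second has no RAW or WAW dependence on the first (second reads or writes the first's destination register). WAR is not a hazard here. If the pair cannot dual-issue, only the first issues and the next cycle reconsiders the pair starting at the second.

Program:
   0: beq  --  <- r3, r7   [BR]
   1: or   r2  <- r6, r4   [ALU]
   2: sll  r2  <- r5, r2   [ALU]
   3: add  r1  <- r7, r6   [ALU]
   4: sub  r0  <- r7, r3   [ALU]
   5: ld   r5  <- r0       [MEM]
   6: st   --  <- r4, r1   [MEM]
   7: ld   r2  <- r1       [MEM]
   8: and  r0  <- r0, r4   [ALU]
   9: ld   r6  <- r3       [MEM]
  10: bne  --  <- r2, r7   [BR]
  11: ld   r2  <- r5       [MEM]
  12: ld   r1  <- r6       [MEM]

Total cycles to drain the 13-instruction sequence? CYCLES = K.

c0: i0,i1 beq+or  pair
c1: i2,i3 sll+add  pair
c2: i4 sub  RAW r0
c3: i5 ld  no-port MEM/MEM
c4: i6 st  no-port MEM/MEM
c5: i7,i8 ld+and  pair
c6: i9 ld  no-port MEM/BR
c7: i10 bne  no-port BR/MEM
c8: i11 ld  no-port MEM/MEM
c9: i12 ld  tail

CYCLES = 10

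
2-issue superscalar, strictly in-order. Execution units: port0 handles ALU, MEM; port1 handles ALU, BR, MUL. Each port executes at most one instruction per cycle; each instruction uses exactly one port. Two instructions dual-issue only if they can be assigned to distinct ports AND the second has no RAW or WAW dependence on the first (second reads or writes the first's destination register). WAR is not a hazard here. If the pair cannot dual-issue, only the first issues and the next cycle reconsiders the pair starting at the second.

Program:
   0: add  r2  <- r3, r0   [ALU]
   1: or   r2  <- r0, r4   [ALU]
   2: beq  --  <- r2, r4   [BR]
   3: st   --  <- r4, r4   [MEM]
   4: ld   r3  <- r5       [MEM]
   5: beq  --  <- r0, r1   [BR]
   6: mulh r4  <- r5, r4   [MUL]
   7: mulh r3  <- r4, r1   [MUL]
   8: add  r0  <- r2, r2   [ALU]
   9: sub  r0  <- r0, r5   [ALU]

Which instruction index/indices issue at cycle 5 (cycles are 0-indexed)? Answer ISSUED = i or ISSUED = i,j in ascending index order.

[0] i0  add.ALU  -- WAW r2
[1] i1  or.ALU  -- RAW r2
[2] i2&i3  beq.BR/st.MEM  -- pair
[3] i4&i5  ld.MEM/beq.BR  -- pair
[4] i6  mulh.MUL  -- no-port MUL/MUL
[5] i7&i8  mulh.MUL/add.ALU  -- pair
[6] i9  sub.ALU  -- tail

ISSUED = 7,8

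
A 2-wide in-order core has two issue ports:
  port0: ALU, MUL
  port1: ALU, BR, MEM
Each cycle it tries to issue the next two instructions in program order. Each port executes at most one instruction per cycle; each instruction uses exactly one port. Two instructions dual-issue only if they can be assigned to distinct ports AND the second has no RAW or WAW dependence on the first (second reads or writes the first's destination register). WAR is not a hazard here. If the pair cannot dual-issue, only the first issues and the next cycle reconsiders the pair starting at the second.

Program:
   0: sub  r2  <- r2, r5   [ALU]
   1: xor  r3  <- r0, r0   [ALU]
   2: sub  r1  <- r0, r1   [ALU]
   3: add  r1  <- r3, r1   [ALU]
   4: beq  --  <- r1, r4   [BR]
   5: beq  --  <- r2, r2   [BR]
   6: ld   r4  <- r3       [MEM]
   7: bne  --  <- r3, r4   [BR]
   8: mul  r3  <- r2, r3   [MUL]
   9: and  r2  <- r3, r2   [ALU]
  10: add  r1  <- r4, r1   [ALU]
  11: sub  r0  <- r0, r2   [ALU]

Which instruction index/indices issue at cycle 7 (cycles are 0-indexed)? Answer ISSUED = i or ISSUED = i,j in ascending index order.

ISSUED = 9,10

t=0 i0+i1:sub.ALU;xor.ALU ; pair
t=1 i2:sub.ALU ; RAW+WAW r1
t=2 i3:add.ALU ; RAW r1
t=3 i4:beq.BR ; no-port BR/BR
t=4 i5:beq.BR ; no-port BR/MEM
t=5 i6:ld.MEM ; no-port MEM/BR
t=6 i7+i8:bne.BR;mul.MUL ; pair
t=7 i9+i10:and.ALU;add.ALU ; pair
t=8 i11:sub.ALU ; tail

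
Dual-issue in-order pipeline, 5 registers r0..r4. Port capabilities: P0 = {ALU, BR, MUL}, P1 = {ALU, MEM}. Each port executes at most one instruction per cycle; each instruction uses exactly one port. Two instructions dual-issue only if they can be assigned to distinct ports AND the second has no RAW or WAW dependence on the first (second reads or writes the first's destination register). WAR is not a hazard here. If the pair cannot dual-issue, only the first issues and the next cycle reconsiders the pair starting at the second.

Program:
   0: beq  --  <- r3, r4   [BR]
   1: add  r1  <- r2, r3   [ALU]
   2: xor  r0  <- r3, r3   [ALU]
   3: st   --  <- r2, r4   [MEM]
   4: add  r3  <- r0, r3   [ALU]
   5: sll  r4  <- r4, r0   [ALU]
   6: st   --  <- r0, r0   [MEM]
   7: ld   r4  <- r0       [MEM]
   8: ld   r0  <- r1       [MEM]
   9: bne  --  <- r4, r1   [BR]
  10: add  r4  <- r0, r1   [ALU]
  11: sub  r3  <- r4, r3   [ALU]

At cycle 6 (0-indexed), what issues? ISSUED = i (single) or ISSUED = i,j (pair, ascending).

ISSUED = 10

[0] i0,i1  beq;add  -- 2-wide
[1] i2,i3  xor;st  -- 2-wide
[2] i4,i5  add;sll  -- 2-wide
[3] i6  st  -- no-port MEM/MEM
[4] i7  ld  -- no-port MEM/MEM
[5] i8,i9  ld;bne  -- 2-wide
[6] i10  add  -- RAW r4
[7] i11  sub  -- tail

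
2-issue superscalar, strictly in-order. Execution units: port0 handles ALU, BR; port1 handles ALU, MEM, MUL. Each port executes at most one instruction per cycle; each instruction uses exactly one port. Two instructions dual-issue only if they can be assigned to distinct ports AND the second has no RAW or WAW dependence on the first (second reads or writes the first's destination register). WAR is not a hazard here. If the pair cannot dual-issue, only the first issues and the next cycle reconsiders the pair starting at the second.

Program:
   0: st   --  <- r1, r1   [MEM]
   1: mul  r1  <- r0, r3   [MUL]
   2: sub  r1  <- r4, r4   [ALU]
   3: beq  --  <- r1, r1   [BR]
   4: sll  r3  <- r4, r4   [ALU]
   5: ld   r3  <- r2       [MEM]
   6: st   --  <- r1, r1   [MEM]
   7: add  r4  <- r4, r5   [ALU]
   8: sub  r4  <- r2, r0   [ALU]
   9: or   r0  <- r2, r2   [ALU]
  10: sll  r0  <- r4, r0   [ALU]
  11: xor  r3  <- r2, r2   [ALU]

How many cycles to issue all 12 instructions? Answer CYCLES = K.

t=0 i0:st.MEM ; no-port MEM/MUL
t=1 i1:mul.MUL ; WAW r1
t=2 i2:sub.ALU ; RAW r1
t=3 i3/i4:beq.BR;sll.ALU ; dual
t=4 i5:ld.MEM ; no-port MEM/MEM
t=5 i6/i7:st.MEM;add.ALU ; dual
t=6 i8/i9:sub.ALU;or.ALU ; dual
t=7 i10/i11:sll.ALU;xor.ALU ; dual

CYCLES = 8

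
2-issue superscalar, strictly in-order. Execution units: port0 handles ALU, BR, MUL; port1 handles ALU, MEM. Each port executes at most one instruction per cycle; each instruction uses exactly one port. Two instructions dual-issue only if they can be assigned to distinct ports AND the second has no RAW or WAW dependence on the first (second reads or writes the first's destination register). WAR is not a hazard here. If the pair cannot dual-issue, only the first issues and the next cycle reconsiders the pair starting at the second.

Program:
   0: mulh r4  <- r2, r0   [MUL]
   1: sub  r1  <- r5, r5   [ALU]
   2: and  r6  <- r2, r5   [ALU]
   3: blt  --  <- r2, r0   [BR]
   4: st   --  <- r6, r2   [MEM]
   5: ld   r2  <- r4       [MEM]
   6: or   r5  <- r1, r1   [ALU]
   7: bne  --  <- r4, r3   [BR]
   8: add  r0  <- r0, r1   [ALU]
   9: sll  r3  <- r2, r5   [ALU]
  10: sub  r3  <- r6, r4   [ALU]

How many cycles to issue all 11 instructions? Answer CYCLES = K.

c0: i0+i1 mulh/sub  pair
c1: i2+i3 and/blt  pair
c2: i4 st  no-port MEM/MEM
c3: i5+i6 ld/or  pair
c4: i7+i8 bne/add  pair
c5: i9 sll  WAW r3
c6: i10 sub  tail

CYCLES = 7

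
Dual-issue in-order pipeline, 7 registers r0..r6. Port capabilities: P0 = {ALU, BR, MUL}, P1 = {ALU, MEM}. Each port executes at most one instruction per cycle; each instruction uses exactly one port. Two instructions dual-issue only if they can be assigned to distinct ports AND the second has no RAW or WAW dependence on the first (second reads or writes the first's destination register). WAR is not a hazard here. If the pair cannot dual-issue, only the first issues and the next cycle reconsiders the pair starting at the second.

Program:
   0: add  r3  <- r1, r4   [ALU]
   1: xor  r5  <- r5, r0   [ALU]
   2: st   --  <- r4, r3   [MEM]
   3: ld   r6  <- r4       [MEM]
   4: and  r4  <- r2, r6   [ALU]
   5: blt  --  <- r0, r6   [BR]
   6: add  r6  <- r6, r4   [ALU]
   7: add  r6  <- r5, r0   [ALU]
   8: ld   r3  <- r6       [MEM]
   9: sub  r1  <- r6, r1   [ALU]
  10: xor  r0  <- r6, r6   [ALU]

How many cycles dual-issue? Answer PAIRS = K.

PAIRS = 3

#0 head=0: add/xor i0+i1 pair
#1 head=2: st i2 no-port MEM/MEM
#2 head=3: ld i3 RAW r6
#3 head=4: and/blt i4+i5 pair
#4 head=6: add i6 WAW r6
#5 head=7: add i7 RAW r6
#6 head=8: ld/sub i8+i9 pair
#7 head=10: xor i10 tail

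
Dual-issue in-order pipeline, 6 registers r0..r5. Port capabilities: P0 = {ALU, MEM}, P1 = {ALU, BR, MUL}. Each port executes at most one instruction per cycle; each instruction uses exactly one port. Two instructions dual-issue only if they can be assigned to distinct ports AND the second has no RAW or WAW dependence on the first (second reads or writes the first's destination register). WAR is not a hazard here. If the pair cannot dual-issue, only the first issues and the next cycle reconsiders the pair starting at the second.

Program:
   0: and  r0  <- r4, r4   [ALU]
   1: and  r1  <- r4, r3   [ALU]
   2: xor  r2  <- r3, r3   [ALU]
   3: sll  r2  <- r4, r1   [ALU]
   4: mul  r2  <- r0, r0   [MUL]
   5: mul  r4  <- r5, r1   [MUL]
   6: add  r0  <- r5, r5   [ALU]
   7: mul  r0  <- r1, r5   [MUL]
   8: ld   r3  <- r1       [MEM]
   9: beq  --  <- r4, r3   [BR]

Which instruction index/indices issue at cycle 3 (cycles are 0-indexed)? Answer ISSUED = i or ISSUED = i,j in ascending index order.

ISSUED = 4

[0] i0&i1  and.ALU;and.ALU  -- 2-wide
[1] i2  xor.ALU  -- WAW r2
[2] i3  sll.ALU  -- WAW r2
[3] i4  mul.MUL  -- no-port MUL/MUL
[4] i5&i6  mul.MUL;add.ALU  -- 2-wide
[5] i7&i8  mul.MUL;ld.MEM  -- 2-wide
[6] i9  beq.BR  -- tail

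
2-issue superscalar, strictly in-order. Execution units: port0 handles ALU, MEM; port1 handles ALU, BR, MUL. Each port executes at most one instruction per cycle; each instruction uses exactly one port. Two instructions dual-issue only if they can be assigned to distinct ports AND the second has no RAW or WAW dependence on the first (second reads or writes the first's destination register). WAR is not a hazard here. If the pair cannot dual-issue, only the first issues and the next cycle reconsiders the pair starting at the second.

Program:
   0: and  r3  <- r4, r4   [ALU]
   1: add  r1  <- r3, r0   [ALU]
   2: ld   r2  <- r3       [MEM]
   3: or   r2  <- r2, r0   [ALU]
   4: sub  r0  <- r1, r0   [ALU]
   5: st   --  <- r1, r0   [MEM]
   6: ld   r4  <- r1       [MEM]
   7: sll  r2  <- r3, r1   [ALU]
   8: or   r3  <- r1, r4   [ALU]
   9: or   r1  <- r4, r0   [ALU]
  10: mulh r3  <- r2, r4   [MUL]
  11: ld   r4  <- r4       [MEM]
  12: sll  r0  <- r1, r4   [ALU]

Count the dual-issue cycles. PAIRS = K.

t=0 i0:and ; RAW r3
t=1 i1&i2:add ld ; dual
t=2 i3&i4:or sub ; dual
t=3 i5:st ; no-port MEM/MEM
t=4 i6&i7:ld sll ; dual
t=5 i8&i9:or or ; dual
t=6 i10&i11:mulh ld ; dual
t=7 i12:sll ; tail

PAIRS = 5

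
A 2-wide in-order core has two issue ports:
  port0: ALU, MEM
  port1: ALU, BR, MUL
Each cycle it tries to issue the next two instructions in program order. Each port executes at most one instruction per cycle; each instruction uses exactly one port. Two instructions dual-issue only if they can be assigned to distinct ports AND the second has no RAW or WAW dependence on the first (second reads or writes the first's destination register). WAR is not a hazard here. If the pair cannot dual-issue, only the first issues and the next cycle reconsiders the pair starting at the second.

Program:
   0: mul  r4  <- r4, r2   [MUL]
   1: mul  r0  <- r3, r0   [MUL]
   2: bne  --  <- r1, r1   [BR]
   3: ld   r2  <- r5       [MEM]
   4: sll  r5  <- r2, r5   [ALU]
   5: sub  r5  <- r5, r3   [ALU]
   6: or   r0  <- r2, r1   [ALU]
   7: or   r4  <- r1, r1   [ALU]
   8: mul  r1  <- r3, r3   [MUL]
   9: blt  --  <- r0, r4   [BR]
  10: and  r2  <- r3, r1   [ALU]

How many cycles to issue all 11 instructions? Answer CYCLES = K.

c0: i0 mul  no-port MUL/MUL
c1: i1 mul  no-port MUL/BR
c2: i2/i3 bne/ld  2-wide
c3: i4 sll  RAW+WAW r5
c4: i5/i6 sub/or  2-wide
c5: i7/i8 or/mul  2-wide
c6: i9/i10 blt/and  2-wide

CYCLES = 7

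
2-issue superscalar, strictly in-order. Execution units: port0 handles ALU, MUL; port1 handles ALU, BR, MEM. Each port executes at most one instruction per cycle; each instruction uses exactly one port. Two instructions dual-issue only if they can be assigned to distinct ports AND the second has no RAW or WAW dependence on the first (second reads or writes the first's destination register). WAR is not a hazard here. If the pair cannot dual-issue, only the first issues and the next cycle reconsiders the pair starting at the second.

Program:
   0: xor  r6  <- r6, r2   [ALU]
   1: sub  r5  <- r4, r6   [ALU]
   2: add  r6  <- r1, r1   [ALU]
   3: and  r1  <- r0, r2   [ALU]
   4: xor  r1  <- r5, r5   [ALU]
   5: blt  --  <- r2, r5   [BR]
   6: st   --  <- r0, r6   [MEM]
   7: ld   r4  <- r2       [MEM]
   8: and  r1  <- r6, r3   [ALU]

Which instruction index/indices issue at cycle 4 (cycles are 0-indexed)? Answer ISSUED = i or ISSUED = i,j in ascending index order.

ISSUED = 6

t=0 i0:xor.ALU ; RAW r6
t=1 i1,i2:sub.ALU+add.ALU ; 2-wide
t=2 i3:and.ALU ; WAW r1
t=3 i4,i5:xor.ALU+blt.BR ; 2-wide
t=4 i6:st.MEM ; no-port MEM/MEM
t=5 i7,i8:ld.MEM+and.ALU ; 2-wide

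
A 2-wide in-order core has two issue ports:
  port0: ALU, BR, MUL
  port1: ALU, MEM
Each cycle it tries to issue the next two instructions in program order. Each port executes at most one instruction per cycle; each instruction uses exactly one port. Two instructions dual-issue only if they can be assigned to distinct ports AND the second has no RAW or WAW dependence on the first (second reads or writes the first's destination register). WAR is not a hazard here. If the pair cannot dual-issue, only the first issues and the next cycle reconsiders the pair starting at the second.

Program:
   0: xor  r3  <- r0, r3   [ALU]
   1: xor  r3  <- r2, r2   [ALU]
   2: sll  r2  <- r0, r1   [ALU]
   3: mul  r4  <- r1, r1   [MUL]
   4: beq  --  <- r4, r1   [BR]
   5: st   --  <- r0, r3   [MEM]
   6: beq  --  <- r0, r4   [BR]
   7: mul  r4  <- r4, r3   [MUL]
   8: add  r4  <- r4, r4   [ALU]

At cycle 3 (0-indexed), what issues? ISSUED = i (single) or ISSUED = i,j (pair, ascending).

  cy0 -> i0 (xor.ALU) WAW r3
  cy1 -> i1+i2 (xor.ALU;sll.ALU) dual
  cy2 -> i3 (mul.MUL) no-port MUL/BR
  cy3 -> i4+i5 (beq.BR;st.MEM) dual
  cy4 -> i6 (beq.BR) no-port BR/MUL
  cy5 -> i7 (mul.MUL) RAW+WAW r4
  cy6 -> i8 (add.ALU) tail

ISSUED = 4,5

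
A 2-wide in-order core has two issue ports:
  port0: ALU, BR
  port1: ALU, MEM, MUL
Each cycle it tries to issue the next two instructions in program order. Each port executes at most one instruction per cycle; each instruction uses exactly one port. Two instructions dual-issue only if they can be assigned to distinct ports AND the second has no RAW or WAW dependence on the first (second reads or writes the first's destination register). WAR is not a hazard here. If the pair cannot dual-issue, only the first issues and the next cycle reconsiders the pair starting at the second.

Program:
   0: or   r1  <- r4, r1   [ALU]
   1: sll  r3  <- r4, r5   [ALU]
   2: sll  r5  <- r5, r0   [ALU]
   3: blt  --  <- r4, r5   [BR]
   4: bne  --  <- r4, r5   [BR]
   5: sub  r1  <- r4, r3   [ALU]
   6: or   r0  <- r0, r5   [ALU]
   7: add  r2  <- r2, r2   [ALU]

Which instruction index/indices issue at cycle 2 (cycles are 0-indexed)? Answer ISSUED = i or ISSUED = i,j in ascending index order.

ISSUED = 3

  cy0 -> i0+i1 (or sll) dual
  cy1 -> i2 (sll) RAW r5
  cy2 -> i3 (blt) no-port BR/BR
  cy3 -> i4+i5 (bne sub) dual
  cy4 -> i6+i7 (or add) dual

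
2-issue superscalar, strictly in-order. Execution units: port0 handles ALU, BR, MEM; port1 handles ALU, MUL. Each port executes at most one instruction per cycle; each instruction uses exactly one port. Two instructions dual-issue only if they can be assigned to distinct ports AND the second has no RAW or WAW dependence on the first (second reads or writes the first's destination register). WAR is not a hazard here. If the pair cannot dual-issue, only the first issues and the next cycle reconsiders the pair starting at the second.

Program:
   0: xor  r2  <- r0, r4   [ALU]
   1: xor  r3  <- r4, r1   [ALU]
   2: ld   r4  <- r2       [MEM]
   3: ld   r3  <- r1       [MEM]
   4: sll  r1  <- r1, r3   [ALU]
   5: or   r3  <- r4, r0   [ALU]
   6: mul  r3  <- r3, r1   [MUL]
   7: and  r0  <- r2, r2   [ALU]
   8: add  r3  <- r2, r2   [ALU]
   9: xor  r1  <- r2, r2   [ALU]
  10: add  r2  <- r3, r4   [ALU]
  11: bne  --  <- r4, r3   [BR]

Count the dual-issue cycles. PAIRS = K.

PAIRS = 5

0. xor.ALU/xor.ALU @i0&i1  | pair
1. ld.MEM @i2  | no-port MEM/MEM
2. ld.MEM @i3  | RAW r3
3. sll.ALU/or.ALU @i4&i5  | pair
4. mul.MUL/and.ALU @i6&i7  | pair
5. add.ALU/xor.ALU @i8&i9  | pair
6. add.ALU/bne.BR @i10&i11  | pair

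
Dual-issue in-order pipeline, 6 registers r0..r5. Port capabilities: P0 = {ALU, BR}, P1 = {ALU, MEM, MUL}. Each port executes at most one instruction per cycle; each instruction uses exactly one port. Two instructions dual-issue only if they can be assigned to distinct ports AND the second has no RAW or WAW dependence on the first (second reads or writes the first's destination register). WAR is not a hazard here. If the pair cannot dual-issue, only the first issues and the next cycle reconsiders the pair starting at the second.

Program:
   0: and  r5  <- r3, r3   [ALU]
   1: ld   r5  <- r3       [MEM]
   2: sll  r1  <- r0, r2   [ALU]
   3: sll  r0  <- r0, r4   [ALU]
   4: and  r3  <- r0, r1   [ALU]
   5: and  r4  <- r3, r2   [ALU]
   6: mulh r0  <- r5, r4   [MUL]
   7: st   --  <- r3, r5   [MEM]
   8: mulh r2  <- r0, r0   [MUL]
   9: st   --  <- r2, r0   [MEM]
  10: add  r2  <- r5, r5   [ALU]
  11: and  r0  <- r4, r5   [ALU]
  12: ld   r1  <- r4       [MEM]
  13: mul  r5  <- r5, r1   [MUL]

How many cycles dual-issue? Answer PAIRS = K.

PAIRS = 3

t=0 i0:and.ALU ; WAW r5
t=1 i1,i2:ld.MEM sll.ALU ; pair
t=2 i3:sll.ALU ; RAW r0
t=3 i4:and.ALU ; RAW r3
t=4 i5:and.ALU ; RAW r4
t=5 i6:mulh.MUL ; no-port MUL/MEM
t=6 i7:st.MEM ; no-port MEM/MUL
t=7 i8:mulh.MUL ; no-port MUL/MEM
t=8 i9,i10:st.MEM add.ALU ; pair
t=9 i11,i12:and.ALU ld.MEM ; pair
t=10 i13:mul.MUL ; tail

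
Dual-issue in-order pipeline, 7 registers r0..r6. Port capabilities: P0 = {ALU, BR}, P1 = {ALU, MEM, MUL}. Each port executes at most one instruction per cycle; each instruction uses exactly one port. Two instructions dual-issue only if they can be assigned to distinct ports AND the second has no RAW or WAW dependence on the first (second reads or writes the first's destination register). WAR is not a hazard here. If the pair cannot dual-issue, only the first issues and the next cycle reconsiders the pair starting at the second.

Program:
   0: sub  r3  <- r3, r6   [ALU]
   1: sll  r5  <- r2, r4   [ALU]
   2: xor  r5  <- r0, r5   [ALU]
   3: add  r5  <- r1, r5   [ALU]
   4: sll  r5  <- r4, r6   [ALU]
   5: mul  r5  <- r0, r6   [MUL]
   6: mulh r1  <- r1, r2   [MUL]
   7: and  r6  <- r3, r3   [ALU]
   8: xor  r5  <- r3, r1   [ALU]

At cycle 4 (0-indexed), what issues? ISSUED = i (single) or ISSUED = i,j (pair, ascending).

t=0 i0/i1:sub.ALU;sll.ALU ; 2-wide
t=1 i2:xor.ALU ; RAW+WAW r5
t=2 i3:add.ALU ; WAW r5
t=3 i4:sll.ALU ; WAW r5
t=4 i5:mul.MUL ; no-port MUL/MUL
t=5 i6/i7:mulh.MUL;and.ALU ; 2-wide
t=6 i8:xor.ALU ; tail

ISSUED = 5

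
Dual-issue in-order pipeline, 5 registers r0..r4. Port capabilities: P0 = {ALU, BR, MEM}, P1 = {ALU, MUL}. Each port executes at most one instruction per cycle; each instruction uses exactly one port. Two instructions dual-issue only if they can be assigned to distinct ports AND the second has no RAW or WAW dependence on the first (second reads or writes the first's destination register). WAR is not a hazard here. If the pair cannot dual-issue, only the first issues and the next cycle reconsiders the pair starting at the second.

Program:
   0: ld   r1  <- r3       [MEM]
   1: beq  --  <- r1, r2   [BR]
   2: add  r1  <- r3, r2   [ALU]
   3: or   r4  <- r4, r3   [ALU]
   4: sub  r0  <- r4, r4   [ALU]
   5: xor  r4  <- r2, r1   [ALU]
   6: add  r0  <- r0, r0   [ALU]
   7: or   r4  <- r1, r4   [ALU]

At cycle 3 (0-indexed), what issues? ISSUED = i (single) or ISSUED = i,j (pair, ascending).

ISSUED = 4,5

#0 head=0: ld.MEM i0 no-port MEM/BR
#1 head=1: beq.BR add.ALU i1&i2 dual
#2 head=3: or.ALU i3 RAW r4
#3 head=4: sub.ALU xor.ALU i4&i5 dual
#4 head=6: add.ALU or.ALU i6&i7 dual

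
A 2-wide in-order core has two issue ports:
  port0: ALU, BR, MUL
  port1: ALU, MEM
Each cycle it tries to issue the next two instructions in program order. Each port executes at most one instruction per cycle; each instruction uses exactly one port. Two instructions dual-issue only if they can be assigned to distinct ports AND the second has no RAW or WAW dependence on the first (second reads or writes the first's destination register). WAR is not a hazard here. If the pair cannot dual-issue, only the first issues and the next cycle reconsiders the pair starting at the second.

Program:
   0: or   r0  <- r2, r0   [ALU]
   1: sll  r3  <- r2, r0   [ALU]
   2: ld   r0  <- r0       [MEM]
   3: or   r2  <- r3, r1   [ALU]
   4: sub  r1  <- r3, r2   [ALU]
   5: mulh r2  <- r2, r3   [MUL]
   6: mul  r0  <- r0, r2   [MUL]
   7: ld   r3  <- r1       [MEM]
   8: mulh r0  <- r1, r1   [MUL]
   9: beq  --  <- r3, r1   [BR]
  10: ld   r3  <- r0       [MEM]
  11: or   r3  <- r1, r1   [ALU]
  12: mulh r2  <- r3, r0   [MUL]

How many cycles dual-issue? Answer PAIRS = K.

PAIRS = 4

#0 head=0: or i0 RAW r0
#1 head=1: sll/ld i1/i2 pair
#2 head=3: or i3 RAW r2
#3 head=4: sub/mulh i4/i5 pair
#4 head=6: mul/ld i6/i7 pair
#5 head=8: mulh i8 no-port MUL/BR
#6 head=9: beq/ld i9/i10 pair
#7 head=11: or i11 RAW r3
#8 head=12: mulh i12 tail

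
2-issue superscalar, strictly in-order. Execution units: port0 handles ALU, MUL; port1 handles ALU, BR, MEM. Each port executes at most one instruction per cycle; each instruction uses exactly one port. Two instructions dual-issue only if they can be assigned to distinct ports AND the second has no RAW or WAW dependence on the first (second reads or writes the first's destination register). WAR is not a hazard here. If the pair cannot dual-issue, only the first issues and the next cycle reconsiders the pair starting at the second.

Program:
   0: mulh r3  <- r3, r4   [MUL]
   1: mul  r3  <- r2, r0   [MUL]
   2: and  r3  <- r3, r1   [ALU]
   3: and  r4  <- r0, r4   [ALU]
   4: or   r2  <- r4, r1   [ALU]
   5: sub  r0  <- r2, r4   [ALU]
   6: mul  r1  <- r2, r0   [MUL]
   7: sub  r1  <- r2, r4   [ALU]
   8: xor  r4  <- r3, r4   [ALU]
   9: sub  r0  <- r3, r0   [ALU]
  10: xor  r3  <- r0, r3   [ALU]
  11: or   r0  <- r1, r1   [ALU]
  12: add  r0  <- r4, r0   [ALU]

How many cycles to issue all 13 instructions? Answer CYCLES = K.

CYCLES = 10

0. mulh @i0  | no-port MUL/MUL
1. mul @i1  | RAW+WAW r3
2. and;and @i2&i3  | 2-wide
3. or @i4  | RAW r2
4. sub @i5  | RAW r0
5. mul @i6  | WAW r1
6. sub;xor @i7&i8  | 2-wide
7. sub @i9  | RAW r0
8. xor;or @i10&i11  | 2-wide
9. add @i12  | tail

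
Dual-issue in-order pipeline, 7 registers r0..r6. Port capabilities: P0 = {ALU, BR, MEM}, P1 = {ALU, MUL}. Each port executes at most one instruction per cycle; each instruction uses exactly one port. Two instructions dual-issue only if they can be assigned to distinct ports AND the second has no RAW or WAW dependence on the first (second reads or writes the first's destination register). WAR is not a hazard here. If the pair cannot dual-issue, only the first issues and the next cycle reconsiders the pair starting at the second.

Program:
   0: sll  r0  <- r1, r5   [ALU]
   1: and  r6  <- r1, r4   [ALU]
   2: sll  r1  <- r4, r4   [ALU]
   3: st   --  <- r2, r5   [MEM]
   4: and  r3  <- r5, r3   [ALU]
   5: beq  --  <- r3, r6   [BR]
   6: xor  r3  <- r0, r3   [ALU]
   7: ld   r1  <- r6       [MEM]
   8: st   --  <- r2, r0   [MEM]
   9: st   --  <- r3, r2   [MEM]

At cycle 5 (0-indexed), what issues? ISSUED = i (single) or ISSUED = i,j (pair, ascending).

#0 head=0: sll.ALU;and.ALU i0/i1 pair
#1 head=2: sll.ALU;st.MEM i2/i3 pair
#2 head=4: and.ALU i4 RAW r3
#3 head=5: beq.BR;xor.ALU i5/i6 pair
#4 head=7: ld.MEM i7 no-port MEM/MEM
#5 head=8: st.MEM i8 no-port MEM/MEM
#6 head=9: st.MEM i9 tail

ISSUED = 8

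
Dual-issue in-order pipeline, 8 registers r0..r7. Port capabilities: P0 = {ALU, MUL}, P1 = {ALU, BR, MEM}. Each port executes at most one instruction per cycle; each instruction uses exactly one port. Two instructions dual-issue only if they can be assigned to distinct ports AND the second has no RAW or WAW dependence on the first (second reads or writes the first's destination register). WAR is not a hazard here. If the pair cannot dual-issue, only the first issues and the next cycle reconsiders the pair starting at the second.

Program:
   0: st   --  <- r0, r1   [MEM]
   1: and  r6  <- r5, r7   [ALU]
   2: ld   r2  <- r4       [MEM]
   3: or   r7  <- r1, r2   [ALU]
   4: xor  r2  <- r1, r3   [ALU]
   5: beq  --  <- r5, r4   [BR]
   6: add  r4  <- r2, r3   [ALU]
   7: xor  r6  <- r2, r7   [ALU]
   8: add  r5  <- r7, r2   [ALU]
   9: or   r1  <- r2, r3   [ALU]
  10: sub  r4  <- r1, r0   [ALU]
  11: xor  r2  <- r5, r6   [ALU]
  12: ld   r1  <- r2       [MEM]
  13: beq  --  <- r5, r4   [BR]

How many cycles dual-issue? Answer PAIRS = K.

PAIRS = 5

t=0 i0,i1:st.MEM/and.ALU ; 2-wide
t=1 i2:ld.MEM ; RAW r2
t=2 i3,i4:or.ALU/xor.ALU ; 2-wide
t=3 i5,i6:beq.BR/add.ALU ; 2-wide
t=4 i7,i8:xor.ALU/add.ALU ; 2-wide
t=5 i9:or.ALU ; RAW r1
t=6 i10,i11:sub.ALU/xor.ALU ; 2-wide
t=7 i12:ld.MEM ; no-port MEM/BR
t=8 i13:beq.BR ; tail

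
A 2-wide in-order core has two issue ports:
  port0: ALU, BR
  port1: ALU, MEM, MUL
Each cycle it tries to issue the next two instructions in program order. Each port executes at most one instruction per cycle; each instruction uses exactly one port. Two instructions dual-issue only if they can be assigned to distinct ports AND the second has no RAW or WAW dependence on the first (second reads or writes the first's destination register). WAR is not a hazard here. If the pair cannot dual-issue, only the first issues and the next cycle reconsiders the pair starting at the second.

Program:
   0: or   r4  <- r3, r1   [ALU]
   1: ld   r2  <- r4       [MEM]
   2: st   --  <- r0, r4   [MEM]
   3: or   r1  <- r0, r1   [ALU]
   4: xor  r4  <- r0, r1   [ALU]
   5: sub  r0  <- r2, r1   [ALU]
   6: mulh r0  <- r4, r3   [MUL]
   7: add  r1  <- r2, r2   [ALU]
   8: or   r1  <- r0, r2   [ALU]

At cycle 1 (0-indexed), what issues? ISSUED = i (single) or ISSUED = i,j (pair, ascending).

ISSUED = 1

t=0 i0:or.ALU ; RAW r4
t=1 i1:ld.MEM ; no-port MEM/MEM
t=2 i2/i3:st.MEM;or.ALU ; pair
t=3 i4/i5:xor.ALU;sub.ALU ; pair
t=4 i6/i7:mulh.MUL;add.ALU ; pair
t=5 i8:or.ALU ; tail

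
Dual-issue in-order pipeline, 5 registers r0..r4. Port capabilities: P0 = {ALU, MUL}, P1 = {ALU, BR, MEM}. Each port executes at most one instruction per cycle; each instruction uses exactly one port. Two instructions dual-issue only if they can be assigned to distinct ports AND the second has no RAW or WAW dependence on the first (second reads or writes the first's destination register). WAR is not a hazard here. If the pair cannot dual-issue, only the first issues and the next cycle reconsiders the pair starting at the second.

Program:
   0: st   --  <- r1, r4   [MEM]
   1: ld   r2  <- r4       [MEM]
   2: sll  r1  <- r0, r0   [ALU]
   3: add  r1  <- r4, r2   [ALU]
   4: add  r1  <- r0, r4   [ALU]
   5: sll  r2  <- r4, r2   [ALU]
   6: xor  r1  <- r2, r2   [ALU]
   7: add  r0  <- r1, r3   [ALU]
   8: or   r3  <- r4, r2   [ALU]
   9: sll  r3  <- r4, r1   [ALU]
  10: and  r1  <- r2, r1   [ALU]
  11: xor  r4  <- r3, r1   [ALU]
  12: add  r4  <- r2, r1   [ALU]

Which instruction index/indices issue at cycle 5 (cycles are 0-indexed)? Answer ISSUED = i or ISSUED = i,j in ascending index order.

ISSUED = 7,8

c0: i0 st.MEM  no-port MEM/MEM
c1: i1/i2 ld.MEM;sll.ALU  dual
c2: i3 add.ALU  WAW r1
c3: i4/i5 add.ALU;sll.ALU  dual
c4: i6 xor.ALU  RAW r1
c5: i7/i8 add.ALU;or.ALU  dual
c6: i9/i10 sll.ALU;and.ALU  dual
c7: i11 xor.ALU  WAW r4
c8: i12 add.ALU  tail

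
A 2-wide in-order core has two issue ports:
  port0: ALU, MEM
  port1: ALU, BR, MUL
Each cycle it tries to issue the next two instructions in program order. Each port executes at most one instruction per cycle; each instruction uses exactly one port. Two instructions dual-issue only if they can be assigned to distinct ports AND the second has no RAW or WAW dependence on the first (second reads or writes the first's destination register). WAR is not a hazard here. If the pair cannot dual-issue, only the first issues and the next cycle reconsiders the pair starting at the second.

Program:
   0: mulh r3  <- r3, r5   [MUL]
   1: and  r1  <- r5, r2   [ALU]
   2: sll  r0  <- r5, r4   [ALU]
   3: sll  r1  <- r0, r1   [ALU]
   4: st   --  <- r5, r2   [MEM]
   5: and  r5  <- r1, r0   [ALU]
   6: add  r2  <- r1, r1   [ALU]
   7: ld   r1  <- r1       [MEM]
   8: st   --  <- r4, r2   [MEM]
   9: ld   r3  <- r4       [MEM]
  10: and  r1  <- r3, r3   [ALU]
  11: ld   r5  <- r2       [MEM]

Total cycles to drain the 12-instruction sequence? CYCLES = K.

CYCLES = 8

t=0 i0&i1:mulh.MUL+and.ALU ; pair
t=1 i2:sll.ALU ; RAW r0
t=2 i3&i4:sll.ALU+st.MEM ; pair
t=3 i5&i6:and.ALU+add.ALU ; pair
t=4 i7:ld.MEM ; no-port MEM/MEM
t=5 i8:st.MEM ; no-port MEM/MEM
t=6 i9:ld.MEM ; RAW r3
t=7 i10&i11:and.ALU+ld.MEM ; pair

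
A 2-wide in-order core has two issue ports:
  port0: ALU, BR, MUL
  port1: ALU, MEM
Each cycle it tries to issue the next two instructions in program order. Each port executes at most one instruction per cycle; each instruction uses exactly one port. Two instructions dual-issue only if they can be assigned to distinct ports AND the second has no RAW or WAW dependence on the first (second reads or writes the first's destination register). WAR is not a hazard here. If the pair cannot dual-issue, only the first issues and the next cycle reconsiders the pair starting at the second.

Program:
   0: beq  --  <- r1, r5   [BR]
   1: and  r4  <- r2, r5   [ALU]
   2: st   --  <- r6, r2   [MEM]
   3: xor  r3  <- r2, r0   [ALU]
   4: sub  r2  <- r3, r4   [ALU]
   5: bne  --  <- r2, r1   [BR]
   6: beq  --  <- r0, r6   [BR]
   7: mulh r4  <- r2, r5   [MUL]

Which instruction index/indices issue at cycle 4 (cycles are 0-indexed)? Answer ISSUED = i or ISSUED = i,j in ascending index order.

  cy0 -> i0/i1 (beq;and) dual
  cy1 -> i2/i3 (st;xor) dual
  cy2 -> i4 (sub) RAW r2
  cy3 -> i5 (bne) no-port BR/BR
  cy4 -> i6 (beq) no-port BR/MUL
  cy5 -> i7 (mulh) tail

ISSUED = 6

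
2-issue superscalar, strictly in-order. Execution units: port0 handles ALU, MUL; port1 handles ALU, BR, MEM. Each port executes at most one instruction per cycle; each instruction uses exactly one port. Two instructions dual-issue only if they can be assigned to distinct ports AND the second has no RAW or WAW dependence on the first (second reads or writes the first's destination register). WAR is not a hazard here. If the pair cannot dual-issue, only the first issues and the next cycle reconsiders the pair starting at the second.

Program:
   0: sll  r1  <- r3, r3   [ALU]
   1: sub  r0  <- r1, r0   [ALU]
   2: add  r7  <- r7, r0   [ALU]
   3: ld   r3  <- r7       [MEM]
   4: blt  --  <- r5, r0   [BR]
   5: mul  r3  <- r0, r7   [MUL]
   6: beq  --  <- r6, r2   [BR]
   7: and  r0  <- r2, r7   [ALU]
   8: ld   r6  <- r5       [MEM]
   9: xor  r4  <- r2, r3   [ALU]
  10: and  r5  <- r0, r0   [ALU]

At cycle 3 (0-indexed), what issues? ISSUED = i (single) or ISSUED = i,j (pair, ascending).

t=0 i0:sll ; RAW r1
t=1 i1:sub ; RAW r0
t=2 i2:add ; RAW r7
t=3 i3:ld ; no-port MEM/BR
t=4 i4,i5:blt mul ; 2-wide
t=5 i6,i7:beq and ; 2-wide
t=6 i8,i9:ld xor ; 2-wide
t=7 i10:and ; tail

ISSUED = 3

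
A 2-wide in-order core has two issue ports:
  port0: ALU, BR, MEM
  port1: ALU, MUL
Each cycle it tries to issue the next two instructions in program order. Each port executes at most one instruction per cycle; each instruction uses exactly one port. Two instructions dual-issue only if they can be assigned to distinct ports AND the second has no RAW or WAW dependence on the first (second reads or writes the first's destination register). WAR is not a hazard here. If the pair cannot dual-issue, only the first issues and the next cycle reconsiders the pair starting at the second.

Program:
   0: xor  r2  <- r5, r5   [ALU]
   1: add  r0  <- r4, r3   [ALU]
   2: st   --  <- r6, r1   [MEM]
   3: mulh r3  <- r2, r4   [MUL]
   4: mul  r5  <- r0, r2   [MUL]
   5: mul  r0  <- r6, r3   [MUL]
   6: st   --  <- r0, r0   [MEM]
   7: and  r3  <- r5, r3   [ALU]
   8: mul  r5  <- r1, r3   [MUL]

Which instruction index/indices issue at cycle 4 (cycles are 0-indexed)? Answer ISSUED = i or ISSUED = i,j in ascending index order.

  cy0 -> i0,i1 (xor.ALU add.ALU) dual
  cy1 -> i2,i3 (st.MEM mulh.MUL) dual
  cy2 -> i4 (mul.MUL) no-port MUL/MUL
  cy3 -> i5 (mul.MUL) RAW r0
  cy4 -> i6,i7 (st.MEM and.ALU) dual
  cy5 -> i8 (mul.MUL) tail

ISSUED = 6,7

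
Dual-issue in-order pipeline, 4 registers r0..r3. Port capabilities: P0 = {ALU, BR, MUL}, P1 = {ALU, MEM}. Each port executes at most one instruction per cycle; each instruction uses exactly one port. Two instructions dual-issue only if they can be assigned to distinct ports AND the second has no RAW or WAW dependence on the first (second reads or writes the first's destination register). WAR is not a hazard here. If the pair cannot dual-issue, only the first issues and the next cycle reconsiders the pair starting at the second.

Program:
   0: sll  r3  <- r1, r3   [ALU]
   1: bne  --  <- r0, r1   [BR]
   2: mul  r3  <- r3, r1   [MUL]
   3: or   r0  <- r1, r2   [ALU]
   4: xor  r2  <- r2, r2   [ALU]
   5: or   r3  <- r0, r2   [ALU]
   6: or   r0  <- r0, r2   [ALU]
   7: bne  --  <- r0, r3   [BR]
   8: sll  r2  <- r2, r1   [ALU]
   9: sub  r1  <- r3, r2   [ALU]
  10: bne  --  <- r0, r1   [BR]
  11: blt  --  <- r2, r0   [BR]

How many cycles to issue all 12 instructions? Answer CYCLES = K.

c0: i0,i1 sll.ALU bne.BR  2-wide
c1: i2,i3 mul.MUL or.ALU  2-wide
c2: i4 xor.ALU  RAW r2
c3: i5,i6 or.ALU or.ALU  2-wide
c4: i7,i8 bne.BR sll.ALU  2-wide
c5: i9 sub.ALU  RAW r1
c6: i10 bne.BR  no-port BR/BR
c7: i11 blt.BR  tail

CYCLES = 8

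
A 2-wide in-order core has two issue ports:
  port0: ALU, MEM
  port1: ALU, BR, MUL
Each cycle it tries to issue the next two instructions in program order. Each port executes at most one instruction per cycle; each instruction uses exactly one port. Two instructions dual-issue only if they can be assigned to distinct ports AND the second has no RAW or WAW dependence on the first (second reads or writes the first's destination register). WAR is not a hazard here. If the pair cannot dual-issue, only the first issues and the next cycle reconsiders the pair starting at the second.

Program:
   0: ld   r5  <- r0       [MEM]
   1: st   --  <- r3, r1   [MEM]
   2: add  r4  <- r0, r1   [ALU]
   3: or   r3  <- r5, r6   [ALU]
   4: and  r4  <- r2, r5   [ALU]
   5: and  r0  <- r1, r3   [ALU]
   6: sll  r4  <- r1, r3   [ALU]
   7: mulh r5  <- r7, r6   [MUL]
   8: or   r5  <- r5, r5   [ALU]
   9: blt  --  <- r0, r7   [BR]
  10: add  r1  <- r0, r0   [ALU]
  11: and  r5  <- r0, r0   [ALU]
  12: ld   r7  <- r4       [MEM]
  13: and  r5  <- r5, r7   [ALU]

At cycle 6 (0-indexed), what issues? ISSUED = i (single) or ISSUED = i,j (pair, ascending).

ISSUED = 10,11

  cy0 -> i0 (ld.MEM) no-port MEM/MEM
  cy1 -> i1/i2 (st.MEM add.ALU) pair
  cy2 -> i3/i4 (or.ALU and.ALU) pair
  cy3 -> i5/i6 (and.ALU sll.ALU) pair
  cy4 -> i7 (mulh.MUL) RAW+WAW r5
  cy5 -> i8/i9 (or.ALU blt.BR) pair
  cy6 -> i10/i11 (add.ALU and.ALU) pair
  cy7 -> i12 (ld.MEM) RAW r7
  cy8 -> i13 (and.ALU) tail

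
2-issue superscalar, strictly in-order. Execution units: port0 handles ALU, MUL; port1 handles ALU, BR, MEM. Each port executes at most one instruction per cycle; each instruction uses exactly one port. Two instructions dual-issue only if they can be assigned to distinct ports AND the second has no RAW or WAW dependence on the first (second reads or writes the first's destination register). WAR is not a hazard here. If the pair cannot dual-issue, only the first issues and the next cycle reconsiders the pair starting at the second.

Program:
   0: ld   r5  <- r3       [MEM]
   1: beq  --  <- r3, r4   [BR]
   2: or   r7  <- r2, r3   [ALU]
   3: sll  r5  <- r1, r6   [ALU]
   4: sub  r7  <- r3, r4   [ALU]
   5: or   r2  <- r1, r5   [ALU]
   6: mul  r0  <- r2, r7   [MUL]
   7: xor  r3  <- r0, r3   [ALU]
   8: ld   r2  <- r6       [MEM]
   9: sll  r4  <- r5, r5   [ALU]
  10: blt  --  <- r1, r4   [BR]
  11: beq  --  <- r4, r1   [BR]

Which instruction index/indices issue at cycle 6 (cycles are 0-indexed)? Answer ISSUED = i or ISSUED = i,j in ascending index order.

0. ld.MEM @i0  | no-port MEM/BR
1. beq.BR/or.ALU @i1/i2  | pair
2. sll.ALU/sub.ALU @i3/i4  | pair
3. or.ALU @i5  | RAW r2
4. mul.MUL @i6  | RAW r0
5. xor.ALU/ld.MEM @i7/i8  | pair
6. sll.ALU @i9  | RAW r4
7. blt.BR @i10  | no-port BR/BR
8. beq.BR @i11  | tail

ISSUED = 9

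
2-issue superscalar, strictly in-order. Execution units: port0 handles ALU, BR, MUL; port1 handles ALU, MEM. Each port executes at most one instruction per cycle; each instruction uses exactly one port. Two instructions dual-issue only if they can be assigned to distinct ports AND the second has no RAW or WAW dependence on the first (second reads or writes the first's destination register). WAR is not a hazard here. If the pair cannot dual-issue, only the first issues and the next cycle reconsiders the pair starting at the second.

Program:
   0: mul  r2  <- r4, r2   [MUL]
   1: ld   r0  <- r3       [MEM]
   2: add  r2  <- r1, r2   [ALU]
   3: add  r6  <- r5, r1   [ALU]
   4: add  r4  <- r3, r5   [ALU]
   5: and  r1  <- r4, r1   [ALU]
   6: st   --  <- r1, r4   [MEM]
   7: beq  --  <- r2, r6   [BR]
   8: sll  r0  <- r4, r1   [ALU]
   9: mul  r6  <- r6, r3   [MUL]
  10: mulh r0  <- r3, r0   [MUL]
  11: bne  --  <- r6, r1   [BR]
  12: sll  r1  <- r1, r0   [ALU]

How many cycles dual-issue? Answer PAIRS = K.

PAIRS = 5

t=0 i0+i1:mul.MUL+ld.MEM ; pair
t=1 i2+i3:add.ALU+add.ALU ; pair
t=2 i4:add.ALU ; RAW r4
t=3 i5:and.ALU ; RAW r1
t=4 i6+i7:st.MEM+beq.BR ; pair
t=5 i8+i9:sll.ALU+mul.MUL ; pair
t=6 i10:mulh.MUL ; no-port MUL/BR
t=7 i11+i12:bne.BR+sll.ALU ; pair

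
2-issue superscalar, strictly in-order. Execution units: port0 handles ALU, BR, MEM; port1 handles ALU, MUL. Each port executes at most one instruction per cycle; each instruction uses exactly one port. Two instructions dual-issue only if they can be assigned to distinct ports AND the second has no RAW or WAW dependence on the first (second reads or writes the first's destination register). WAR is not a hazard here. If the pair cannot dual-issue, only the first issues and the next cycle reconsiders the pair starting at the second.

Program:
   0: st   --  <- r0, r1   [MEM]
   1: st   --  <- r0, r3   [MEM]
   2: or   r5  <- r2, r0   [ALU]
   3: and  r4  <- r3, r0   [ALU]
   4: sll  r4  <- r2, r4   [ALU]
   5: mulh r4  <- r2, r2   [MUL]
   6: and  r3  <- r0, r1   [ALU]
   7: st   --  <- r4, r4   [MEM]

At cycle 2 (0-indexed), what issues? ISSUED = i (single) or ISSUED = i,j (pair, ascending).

[0] i0  st  -- no-port MEM/MEM
[1] i1+i2  st+or  -- 2-wide
[2] i3  and  -- RAW+WAW r4
[3] i4  sll  -- WAW r4
[4] i5+i6  mulh+and  -- 2-wide
[5] i7  st  -- tail

ISSUED = 3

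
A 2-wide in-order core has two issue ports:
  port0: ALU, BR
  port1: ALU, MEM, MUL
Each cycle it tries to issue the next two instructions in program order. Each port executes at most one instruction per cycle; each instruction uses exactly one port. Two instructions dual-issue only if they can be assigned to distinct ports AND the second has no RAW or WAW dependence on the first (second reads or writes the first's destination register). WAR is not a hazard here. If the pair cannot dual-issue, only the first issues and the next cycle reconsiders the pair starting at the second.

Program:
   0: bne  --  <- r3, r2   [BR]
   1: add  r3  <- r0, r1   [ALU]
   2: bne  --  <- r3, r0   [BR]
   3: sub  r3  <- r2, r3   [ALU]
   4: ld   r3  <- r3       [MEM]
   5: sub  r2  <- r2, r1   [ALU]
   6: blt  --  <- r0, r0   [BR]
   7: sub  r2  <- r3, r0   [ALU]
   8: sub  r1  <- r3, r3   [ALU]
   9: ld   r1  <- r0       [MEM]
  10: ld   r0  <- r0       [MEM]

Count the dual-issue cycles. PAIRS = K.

PAIRS = 4

  cy0 -> i0/i1 (bne.BR add.ALU) pair
  cy1 -> i2/i3 (bne.BR sub.ALU) pair
  cy2 -> i4/i5 (ld.MEM sub.ALU) pair
  cy3 -> i6/i7 (blt.BR sub.ALU) pair
  cy4 -> i8 (sub.ALU) WAW r1
  cy5 -> i9 (ld.MEM) no-port MEM/MEM
  cy6 -> i10 (ld.MEM) tail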